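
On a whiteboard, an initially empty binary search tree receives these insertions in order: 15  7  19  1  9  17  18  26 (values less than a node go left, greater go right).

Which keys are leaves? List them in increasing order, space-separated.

15: root
7: left child of 15 (depth 1)
19: right child of 15 (depth 1)
1: left child of 7 (depth 2)
9: right child of 7 (depth 2)
17: left child of 19 (depth 2)
18: right child of 17 (depth 3)
26: right child of 19 (depth 2)

1 9 18 26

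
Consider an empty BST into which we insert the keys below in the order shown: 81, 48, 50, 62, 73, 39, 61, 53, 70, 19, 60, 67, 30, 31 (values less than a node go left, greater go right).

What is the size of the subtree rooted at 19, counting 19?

Insert 81: tree is empty, so 81 becomes the root.
Insert 48: 48 < 81 → go left. Place as left child of 81.
Insert 50: 50 < 81 → go left; 50 > 48 → go right. Place as right child of 48.
Insert 62: 62 < 81 → go left; 62 > 48 → go right; 62 > 50 → go right. Place as right child of 50.
Insert 73: 73 < 81 → go left; 73 > 48 → go right; 73 > 50 → go right; 73 > 62 → go right. Place as right child of 62.
Insert 39: 39 < 81 → go left; 39 < 48 → go left. Place as left child of 48.
Insert 61: 61 < 81 → go left; 61 > 48 → go right; 61 > 50 → go right; 61 < 62 → go left. Place as left child of 62.
Insert 53: 53 < 81 → go left; 53 > 48 → go right; 53 > 50 → go right; 53 < 62 → go left; 53 < 61 → go left. Place as left child of 61.
Insert 70: 70 < 81 → go left; 70 > 48 → go right; 70 > 50 → go right; 70 > 62 → go right; 70 < 73 → go left. Place as left child of 73.
Insert 19: 19 < 81 → go left; 19 < 48 → go left; 19 < 39 → go left. Place as left child of 39.
Insert 60: 60 < 81 → go left; 60 > 48 → go right; 60 > 50 → go right; 60 < 62 → go left; 60 < 61 → go left; 60 > 53 → go right. Place as right child of 53.
Insert 67: 67 < 81 → go left; 67 > 48 → go right; 67 > 50 → go right; 67 > 62 → go right; 67 < 73 → go left; 67 < 70 → go left. Place as left child of 70.
Insert 30: 30 < 81 → go left; 30 < 48 → go left; 30 < 39 → go left; 30 > 19 → go right. Place as right child of 19.
Insert 31: 31 < 81 → go left; 31 < 48 → go left; 31 < 39 → go left; 31 > 19 → go right; 31 > 30 → go right. Place as right child of 30.

Subtree rooted at 19 contains: 19, 30, 31 — 3 nodes.

3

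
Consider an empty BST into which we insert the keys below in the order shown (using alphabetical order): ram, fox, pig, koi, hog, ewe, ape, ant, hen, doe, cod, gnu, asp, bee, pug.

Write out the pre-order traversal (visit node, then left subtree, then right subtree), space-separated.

ram: root
fox: left child of ram (depth 1)
pig: right child of fox (depth 2)
koi: left child of pig (depth 3)
hog: left child of koi (depth 4)
ewe: left child of fox (depth 2)
ape: left child of ewe (depth 3)
ant: left child of ape (depth 4)
hen: left child of hog (depth 5)
doe: right child of ape (depth 4)
cod: left child of doe (depth 5)
gnu: left child of hen (depth 6)
asp: left child of cod (depth 6)
bee: right child of asp (depth 7)
pug: right child of pig (depth 3)

ram fox ewe ape ant doe cod asp bee pig koi hog hen gnu pug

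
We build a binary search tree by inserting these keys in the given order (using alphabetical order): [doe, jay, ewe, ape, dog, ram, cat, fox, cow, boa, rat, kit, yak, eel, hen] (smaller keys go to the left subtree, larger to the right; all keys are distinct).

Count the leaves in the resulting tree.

Resulting structure (node: left, right):
  doe: L=ape, R=jay
  jay: L=ewe, R=ram
  ewe: L=dog, R=fox
  ape: L=–, R=cat
  dog: L=–, R=eel
  ram: L=kit, R=rat
  cat: L=boa, R=cow
  fox: L=–, R=hen
  cow: L=–, R=–
  boa: L=–, R=–
  rat: L=–, R=yak
  kit: L=–, R=–
  yak: L=–, R=–
  eel: L=–, R=–
  hen: L=–, R=–

Leaves: boa, cow, eel, hen, kit, yak — 6 in total.

6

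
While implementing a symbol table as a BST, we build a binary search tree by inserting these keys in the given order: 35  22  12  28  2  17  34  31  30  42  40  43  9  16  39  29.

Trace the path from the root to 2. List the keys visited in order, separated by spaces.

35 22 12 2

Insert 35: tree is empty, so 35 becomes the root.
Insert 22: 22 < 35 → go left. Place as left child of 35.
Insert 12: 12 < 35 → go left; 12 < 22 → go left. Place as left child of 22.
Insert 28: 28 < 35 → go left; 28 > 22 → go right. Place as right child of 22.
Insert 2: 2 < 35 → go left; 2 < 22 → go left; 2 < 12 → go left. Place as left child of 12.
Insert 17: 17 < 35 → go left; 17 < 22 → go left; 17 > 12 → go right. Place as right child of 12.
Insert 34: 34 < 35 → go left; 34 > 22 → go right; 34 > 28 → go right. Place as right child of 28.
Insert 31: 31 < 35 → go left; 31 > 22 → go right; 31 > 28 → go right; 31 < 34 → go left. Place as left child of 34.
Insert 30: 30 < 35 → go left; 30 > 22 → go right; 30 > 28 → go right; 30 < 34 → go left; 30 < 31 → go left. Place as left child of 31.
Insert 42: 42 > 35 → go right. Place as right child of 35.
Insert 40: 40 > 35 → go right; 40 < 42 → go left. Place as left child of 42.
Insert 43: 43 > 35 → go right; 43 > 42 → go right. Place as right child of 42.
Insert 9: 9 < 35 → go left; 9 < 22 → go left; 9 < 12 → go left; 9 > 2 → go right. Place as right child of 2.
Insert 16: 16 < 35 → go left; 16 < 22 → go left; 16 > 12 → go right; 16 < 17 → go left. Place as left child of 17.
Insert 39: 39 > 35 → go right; 39 < 42 → go left; 39 < 40 → go left. Place as left child of 40.
Insert 29: 29 < 35 → go left; 29 > 22 → go right; 29 > 28 → go right; 29 < 34 → go left; 29 < 31 → go left; 29 < 30 → go left. Place as left child of 30.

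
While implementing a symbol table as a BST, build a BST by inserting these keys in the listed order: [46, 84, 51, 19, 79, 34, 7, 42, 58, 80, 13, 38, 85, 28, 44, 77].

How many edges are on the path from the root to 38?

4

Insert 46: tree is empty, so 46 becomes the root.
Insert 84: 84 > 46 → go right. Place as right child of 46.
Insert 51: 51 > 46 → go right; 51 < 84 → go left. Place as left child of 84.
Insert 19: 19 < 46 → go left. Place as left child of 46.
Insert 79: 79 > 46 → go right; 79 < 84 → go left; 79 > 51 → go right. Place as right child of 51.
Insert 34: 34 < 46 → go left; 34 > 19 → go right. Place as right child of 19.
Insert 7: 7 < 46 → go left; 7 < 19 → go left. Place as left child of 19.
Insert 42: 42 < 46 → go left; 42 > 19 → go right; 42 > 34 → go right. Place as right child of 34.
Insert 58: 58 > 46 → go right; 58 < 84 → go left; 58 > 51 → go right; 58 < 79 → go left. Place as left child of 79.
Insert 80: 80 > 46 → go right; 80 < 84 → go left; 80 > 51 → go right; 80 > 79 → go right. Place as right child of 79.
Insert 13: 13 < 46 → go left; 13 < 19 → go left; 13 > 7 → go right. Place as right child of 7.
Insert 38: 38 < 46 → go left; 38 > 19 → go right; 38 > 34 → go right; 38 < 42 → go left. Place as left child of 42.
Insert 85: 85 > 46 → go right; 85 > 84 → go right. Place as right child of 84.
Insert 28: 28 < 46 → go left; 28 > 19 → go right; 28 < 34 → go left. Place as left child of 34.
Insert 44: 44 < 46 → go left; 44 > 19 → go right; 44 > 34 → go right; 44 > 42 → go right. Place as right child of 42.
Insert 77: 77 > 46 → go right; 77 < 84 → go left; 77 > 51 → go right; 77 < 79 → go left; 77 > 58 → go right. Place as right child of 58.

Path to 38: 46 → 19 → 34 → 42 → 38, which is 4 edges.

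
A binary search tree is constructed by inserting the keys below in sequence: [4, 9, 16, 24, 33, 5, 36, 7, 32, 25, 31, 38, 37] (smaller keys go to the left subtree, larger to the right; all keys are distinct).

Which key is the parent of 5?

9

Resulting structure (node: left, right):
  4: L=–, R=9
  9: L=5, R=16
  16: L=–, R=24
  24: L=–, R=33
  33: L=32, R=36
  5: L=–, R=7
  36: L=–, R=38
  7: L=–, R=–
  32: L=25, R=–
  25: L=–, R=31
  31: L=–, R=–
  38: L=37, R=–
  37: L=–, R=–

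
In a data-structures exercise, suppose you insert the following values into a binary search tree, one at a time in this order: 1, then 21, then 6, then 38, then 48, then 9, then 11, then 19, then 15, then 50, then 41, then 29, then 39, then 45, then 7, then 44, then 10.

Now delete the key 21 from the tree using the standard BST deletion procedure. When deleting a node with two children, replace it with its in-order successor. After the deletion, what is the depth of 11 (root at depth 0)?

4

1: root
21: right child of 1 (depth 1)
6: left child of 21 (depth 2)
38: right child of 21 (depth 2)
48: right child of 38 (depth 3)
9: right child of 6 (depth 3)
11: right child of 9 (depth 4)
19: right child of 11 (depth 5)
15: left child of 19 (depth 6)
50: right child of 48 (depth 4)
41: left child of 48 (depth 4)
29: left child of 38 (depth 3)
39: left child of 41 (depth 5)
45: right child of 41 (depth 5)
7: left child of 9 (depth 4)
44: left child of 45 (depth 6)
10: left child of 11 (depth 5)

Delete 21 (two children — replace with in-order successor).
After deletion, path to 11: 1 → 29 → 6 → 9 → 11.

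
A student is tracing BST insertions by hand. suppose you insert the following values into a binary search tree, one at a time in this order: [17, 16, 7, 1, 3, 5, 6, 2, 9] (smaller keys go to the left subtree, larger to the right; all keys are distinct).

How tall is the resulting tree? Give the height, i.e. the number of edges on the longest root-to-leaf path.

Insert 17: tree is empty, so 17 becomes the root.
Insert 16: 16 < 17 → go left. Place as left child of 17.
Insert 7: 7 < 17 → go left; 7 < 16 → go left. Place as left child of 16.
Insert 1: 1 < 17 → go left; 1 < 16 → go left; 1 < 7 → go left. Place as left child of 7.
Insert 3: 3 < 17 → go left; 3 < 16 → go left; 3 < 7 → go left; 3 > 1 → go right. Place as right child of 1.
Insert 5: 5 < 17 → go left; 5 < 16 → go left; 5 < 7 → go left; 5 > 1 → go right; 5 > 3 → go right. Place as right child of 3.
Insert 6: 6 < 17 → go left; 6 < 16 → go left; 6 < 7 → go left; 6 > 1 → go right; 6 > 3 → go right; 6 > 5 → go right. Place as right child of 5.
Insert 2: 2 < 17 → go left; 2 < 16 → go left; 2 < 7 → go left; 2 > 1 → go right; 2 < 3 → go left. Place as left child of 3.
Insert 9: 9 < 17 → go left; 9 < 16 → go left; 9 > 7 → go right. Place as right child of 7.

The deepest node is 6 at depth 6.

6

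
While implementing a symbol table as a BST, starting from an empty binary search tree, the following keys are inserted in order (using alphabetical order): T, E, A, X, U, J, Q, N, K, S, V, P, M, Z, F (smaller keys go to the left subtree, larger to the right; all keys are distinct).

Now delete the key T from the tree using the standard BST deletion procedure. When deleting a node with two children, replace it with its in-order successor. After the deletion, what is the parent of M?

K

Insert T: tree is empty, so T becomes the root.
Insert E: E < T → go left. Place as left child of T.
Insert A: A < T → go left; A < E → go left. Place as left child of E.
Insert X: X > T → go right. Place as right child of T.
Insert U: U > T → go right; U < X → go left. Place as left child of X.
Insert J: J < T → go left; J > E → go right. Place as right child of E.
Insert Q: Q < T → go left; Q > E → go right; Q > J → go right. Place as right child of J.
Insert N: N < T → go left; N > E → go right; N > J → go right; N < Q → go left. Place as left child of Q.
Insert K: K < T → go left; K > E → go right; K > J → go right; K < Q → go left; K < N → go left. Place as left child of N.
Insert S: S < T → go left; S > E → go right; S > J → go right; S > Q → go right. Place as right child of Q.
Insert V: V > T → go right; V < X → go left; V > U → go right. Place as right child of U.
Insert P: P < T → go left; P > E → go right; P > J → go right; P < Q → go left; P > N → go right. Place as right child of N.
Insert M: M < T → go left; M > E → go right; M > J → go right; M < Q → go left; M < N → go left; M > K → go right. Place as right child of K.
Insert Z: Z > T → go right; Z > X → go right. Place as right child of X.
Insert F: F < T → go left; F > E → go right; F < J → go left. Place as left child of J.

Delete T (two children — replace with in-order successor).
After deletion, M's parent is K.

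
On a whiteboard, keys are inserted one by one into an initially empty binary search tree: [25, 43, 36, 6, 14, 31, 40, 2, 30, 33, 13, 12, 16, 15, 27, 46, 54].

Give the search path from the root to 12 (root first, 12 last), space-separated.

25 6 14 13 12

25: root
43: right child of 25 (depth 1)
36: left child of 43 (depth 2)
6: left child of 25 (depth 1)
14: right child of 6 (depth 2)
31: left child of 36 (depth 3)
40: right child of 36 (depth 3)
2: left child of 6 (depth 2)
30: left child of 31 (depth 4)
33: right child of 31 (depth 4)
13: left child of 14 (depth 3)
12: left child of 13 (depth 4)
16: right child of 14 (depth 3)
15: left child of 16 (depth 4)
27: left child of 30 (depth 5)
46: right child of 43 (depth 2)
54: right child of 46 (depth 3)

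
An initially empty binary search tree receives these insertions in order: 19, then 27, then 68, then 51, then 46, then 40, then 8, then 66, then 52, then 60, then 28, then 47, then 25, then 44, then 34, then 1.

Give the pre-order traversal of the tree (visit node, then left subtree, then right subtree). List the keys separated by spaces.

19: root
27: right child of 19 (depth 1)
68: right child of 27 (depth 2)
51: left child of 68 (depth 3)
46: left child of 51 (depth 4)
40: left child of 46 (depth 5)
8: left child of 19 (depth 1)
66: right child of 51 (depth 4)
52: left child of 66 (depth 5)
60: right child of 52 (depth 6)
28: left child of 40 (depth 6)
47: right child of 46 (depth 5)
25: left child of 27 (depth 2)
44: right child of 40 (depth 6)
34: right child of 28 (depth 7)
1: left child of 8 (depth 2)

19 8 1 27 25 68 51 46 40 28 34 44 47 66 52 60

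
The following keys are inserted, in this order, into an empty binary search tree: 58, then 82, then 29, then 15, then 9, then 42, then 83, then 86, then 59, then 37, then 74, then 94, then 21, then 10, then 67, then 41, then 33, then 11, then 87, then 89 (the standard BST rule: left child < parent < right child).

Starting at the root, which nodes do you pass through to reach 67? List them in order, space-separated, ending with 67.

58 82 59 74 67

Insert 58: tree is empty, so 58 becomes the root.
Insert 82: 82 > 58 → go right. Place as right child of 58.
Insert 29: 29 < 58 → go left. Place as left child of 58.
Insert 15: 15 < 58 → go left; 15 < 29 → go left. Place as left child of 29.
Insert 9: 9 < 58 → go left; 9 < 29 → go left; 9 < 15 → go left. Place as left child of 15.
Insert 42: 42 < 58 → go left; 42 > 29 → go right. Place as right child of 29.
Insert 83: 83 > 58 → go right; 83 > 82 → go right. Place as right child of 82.
Insert 86: 86 > 58 → go right; 86 > 82 → go right; 86 > 83 → go right. Place as right child of 83.
Insert 59: 59 > 58 → go right; 59 < 82 → go left. Place as left child of 82.
Insert 37: 37 < 58 → go left; 37 > 29 → go right; 37 < 42 → go left. Place as left child of 42.
Insert 74: 74 > 58 → go right; 74 < 82 → go left; 74 > 59 → go right. Place as right child of 59.
Insert 94: 94 > 58 → go right; 94 > 82 → go right; 94 > 83 → go right; 94 > 86 → go right. Place as right child of 86.
Insert 21: 21 < 58 → go left; 21 < 29 → go left; 21 > 15 → go right. Place as right child of 15.
Insert 10: 10 < 58 → go left; 10 < 29 → go left; 10 < 15 → go left; 10 > 9 → go right. Place as right child of 9.
Insert 67: 67 > 58 → go right; 67 < 82 → go left; 67 > 59 → go right; 67 < 74 → go left. Place as left child of 74.
Insert 41: 41 < 58 → go left; 41 > 29 → go right; 41 < 42 → go left; 41 > 37 → go right. Place as right child of 37.
Insert 33: 33 < 58 → go left; 33 > 29 → go right; 33 < 42 → go left; 33 < 37 → go left. Place as left child of 37.
Insert 11: 11 < 58 → go left; 11 < 29 → go left; 11 < 15 → go left; 11 > 9 → go right; 11 > 10 → go right. Place as right child of 10.
Insert 87: 87 > 58 → go right; 87 > 82 → go right; 87 > 83 → go right; 87 > 86 → go right; 87 < 94 → go left. Place as left child of 94.
Insert 89: 89 > 58 → go right; 89 > 82 → go right; 89 > 83 → go right; 89 > 86 → go right; 89 < 94 → go left; 89 > 87 → go right. Place as right child of 87.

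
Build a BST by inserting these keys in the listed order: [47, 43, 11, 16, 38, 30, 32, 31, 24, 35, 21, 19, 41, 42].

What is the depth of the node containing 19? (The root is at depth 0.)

Resulting structure (node: left, right):
  47: L=43, R=–
  43: L=11, R=–
  11: L=–, R=16
  16: L=–, R=38
  38: L=30, R=41
  30: L=24, R=32
  32: L=31, R=35
  31: L=–, R=–
  24: L=21, R=–
  35: L=–, R=–
  21: L=19, R=–
  19: L=–, R=–
  41: L=–, R=42
  42: L=–, R=–

Path to 19: 47 → 43 → 11 → 16 → 38 → 30 → 24 → 21 → 19, which is 8 edges.

8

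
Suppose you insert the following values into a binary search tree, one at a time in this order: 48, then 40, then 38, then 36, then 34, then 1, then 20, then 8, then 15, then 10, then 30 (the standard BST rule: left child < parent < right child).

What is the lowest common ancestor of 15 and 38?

38

Resulting structure (node: left, right):
  48: L=40, R=–
  40: L=38, R=–
  38: L=36, R=–
  36: L=34, R=–
  34: L=1, R=–
  1: L=–, R=20
  20: L=8, R=30
  8: L=–, R=15
  15: L=10, R=–
  10: L=–, R=–
  30: L=–, R=–

Path to 15: 48 → 40 → 38 → 36 → 34 → 1 → 20 → 8 → 15
Path to 38: 48 → 40 → 38
38 lies on both paths and is an ancestor of the other node.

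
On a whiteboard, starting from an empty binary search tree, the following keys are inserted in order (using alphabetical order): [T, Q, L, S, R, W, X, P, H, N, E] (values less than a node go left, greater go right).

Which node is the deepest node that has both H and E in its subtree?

T: root
Q: left child of T (depth 1)
L: left child of Q (depth 2)
S: right child of Q (depth 2)
R: left child of S (depth 3)
W: right child of T (depth 1)
X: right child of W (depth 2)
P: right child of L (depth 3)
H: left child of L (depth 3)
N: left child of P (depth 4)
E: left child of H (depth 4)

Path to H: T → Q → L → H
Path to E: T → Q → L → H → E
H lies on both paths and is an ancestor of the other node.

H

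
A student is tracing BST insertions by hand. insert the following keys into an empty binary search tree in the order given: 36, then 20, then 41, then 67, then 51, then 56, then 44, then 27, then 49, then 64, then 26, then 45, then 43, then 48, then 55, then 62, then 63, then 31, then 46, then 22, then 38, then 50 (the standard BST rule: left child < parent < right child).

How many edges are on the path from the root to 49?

36: root
20: left child of 36 (depth 1)
41: right child of 36 (depth 1)
67: right child of 41 (depth 2)
51: left child of 67 (depth 3)
56: right child of 51 (depth 4)
44: left child of 51 (depth 4)
27: right child of 20 (depth 2)
49: right child of 44 (depth 5)
64: right child of 56 (depth 5)
26: left child of 27 (depth 3)
45: left child of 49 (depth 6)
43: left child of 44 (depth 5)
48: right child of 45 (depth 7)
55: left child of 56 (depth 5)
62: left child of 64 (depth 6)
63: right child of 62 (depth 7)
31: right child of 27 (depth 3)
46: left child of 48 (depth 8)
22: left child of 26 (depth 4)
38: left child of 41 (depth 2)
50: right child of 49 (depth 6)

Path to 49: 36 → 41 → 67 → 51 → 44 → 49, which is 5 edges.

5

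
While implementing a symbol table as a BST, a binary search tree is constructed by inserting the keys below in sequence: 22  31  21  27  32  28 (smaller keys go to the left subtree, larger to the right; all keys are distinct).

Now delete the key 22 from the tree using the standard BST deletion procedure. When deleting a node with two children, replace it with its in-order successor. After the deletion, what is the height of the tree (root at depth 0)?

2

Insert 22: tree is empty, so 22 becomes the root.
Insert 31: 31 > 22 → go right. Place as right child of 22.
Insert 21: 21 < 22 → go left. Place as left child of 22.
Insert 27: 27 > 22 → go right; 27 < 31 → go left. Place as left child of 31.
Insert 32: 32 > 22 → go right; 32 > 31 → go right. Place as right child of 31.
Insert 28: 28 > 22 → go right; 28 < 31 → go left; 28 > 27 → go right. Place as right child of 27.

Delete 22 (two children — replace with in-order successor).
After deletion, deepest node is 32 at depth 2.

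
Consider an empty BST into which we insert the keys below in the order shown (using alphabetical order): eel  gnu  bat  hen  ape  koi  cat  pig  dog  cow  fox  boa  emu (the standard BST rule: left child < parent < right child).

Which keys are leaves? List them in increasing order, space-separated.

ape boa cow emu pig

eel: root
gnu: right child of eel (depth 1)
bat: left child of eel (depth 1)
hen: right child of gnu (depth 2)
ape: left child of bat (depth 2)
koi: right child of hen (depth 3)
cat: right child of bat (depth 2)
pig: right child of koi (depth 4)
dog: right child of cat (depth 3)
cow: left child of dog (depth 4)
fox: left child of gnu (depth 2)
boa: left child of cat (depth 3)
emu: left child of fox (depth 3)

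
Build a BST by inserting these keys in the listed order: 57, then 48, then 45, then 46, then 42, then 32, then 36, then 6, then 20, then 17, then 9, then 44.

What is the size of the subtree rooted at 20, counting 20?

57: root
48: left child of 57 (depth 1)
45: left child of 48 (depth 2)
46: right child of 45 (depth 3)
42: left child of 45 (depth 3)
32: left child of 42 (depth 4)
36: right child of 32 (depth 5)
6: left child of 32 (depth 5)
20: right child of 6 (depth 6)
17: left child of 20 (depth 7)
9: left child of 17 (depth 8)
44: right child of 42 (depth 4)

Subtree rooted at 20 contains: 20, 17, 9 — 3 nodes.

3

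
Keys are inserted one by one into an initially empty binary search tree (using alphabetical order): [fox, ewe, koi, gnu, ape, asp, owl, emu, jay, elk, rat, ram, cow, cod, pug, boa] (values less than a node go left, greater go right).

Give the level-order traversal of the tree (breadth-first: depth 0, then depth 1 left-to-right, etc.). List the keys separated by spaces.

fox ewe koi ape gnu owl asp jay rat emu ram elk pug cow cod boa

fox: root
ewe: left child of fox (depth 1)
koi: right child of fox (depth 1)
gnu: left child of koi (depth 2)
ape: left child of ewe (depth 2)
asp: right child of ape (depth 3)
owl: right child of koi (depth 2)
emu: right child of asp (depth 4)
jay: right child of gnu (depth 3)
elk: left child of emu (depth 5)
rat: right child of owl (depth 3)
ram: left child of rat (depth 4)
cow: left child of elk (depth 6)
cod: left child of cow (depth 7)
pug: left child of ram (depth 5)
boa: left child of cod (depth 8)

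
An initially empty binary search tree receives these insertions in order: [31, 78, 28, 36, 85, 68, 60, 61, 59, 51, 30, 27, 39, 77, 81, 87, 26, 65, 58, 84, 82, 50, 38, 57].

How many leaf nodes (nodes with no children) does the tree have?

Insert 31: tree is empty, so 31 becomes the root.
Insert 78: 78 > 31 → go right. Place as right child of 31.
Insert 28: 28 < 31 → go left. Place as left child of 31.
Insert 36: 36 > 31 → go right; 36 < 78 → go left. Place as left child of 78.
Insert 85: 85 > 31 → go right; 85 > 78 → go right. Place as right child of 78.
Insert 68: 68 > 31 → go right; 68 < 78 → go left; 68 > 36 → go right. Place as right child of 36.
Insert 60: 60 > 31 → go right; 60 < 78 → go left; 60 > 36 → go right; 60 < 68 → go left. Place as left child of 68.
Insert 61: 61 > 31 → go right; 61 < 78 → go left; 61 > 36 → go right; 61 < 68 → go left; 61 > 60 → go right. Place as right child of 60.
Insert 59: 59 > 31 → go right; 59 < 78 → go left; 59 > 36 → go right; 59 < 68 → go left; 59 < 60 → go left. Place as left child of 60.
Insert 51: 51 > 31 → go right; 51 < 78 → go left; 51 > 36 → go right; 51 < 68 → go left; 51 < 60 → go left; 51 < 59 → go left. Place as left child of 59.
Insert 30: 30 < 31 → go left; 30 > 28 → go right. Place as right child of 28.
Insert 27: 27 < 31 → go left; 27 < 28 → go left. Place as left child of 28.
Insert 39: 39 > 31 → go right; 39 < 78 → go left; 39 > 36 → go right; 39 < 68 → go left; 39 < 60 → go left; 39 < 59 → go left; 39 < 51 → go left. Place as left child of 51.
Insert 77: 77 > 31 → go right; 77 < 78 → go left; 77 > 36 → go right; 77 > 68 → go right. Place as right child of 68.
Insert 81: 81 > 31 → go right; 81 > 78 → go right; 81 < 85 → go left. Place as left child of 85.
Insert 87: 87 > 31 → go right; 87 > 78 → go right; 87 > 85 → go right. Place as right child of 85.
Insert 26: 26 < 31 → go left; 26 < 28 → go left; 26 < 27 → go left. Place as left child of 27.
Insert 65: 65 > 31 → go right; 65 < 78 → go left; 65 > 36 → go right; 65 < 68 → go left; 65 > 60 → go right; 65 > 61 → go right. Place as right child of 61.
Insert 58: 58 > 31 → go right; 58 < 78 → go left; 58 > 36 → go right; 58 < 68 → go left; 58 < 60 → go left; 58 < 59 → go left; 58 > 51 → go right. Place as right child of 51.
Insert 84: 84 > 31 → go right; 84 > 78 → go right; 84 < 85 → go left; 84 > 81 → go right. Place as right child of 81.
Insert 82: 82 > 31 → go right; 82 > 78 → go right; 82 < 85 → go left; 82 > 81 → go right; 82 < 84 → go left. Place as left child of 84.
Insert 50: 50 > 31 → go right; 50 < 78 → go left; 50 > 36 → go right; 50 < 68 → go left; 50 < 60 → go left; 50 < 59 → go left; 50 < 51 → go left; 50 > 39 → go right. Place as right child of 39.
Insert 38: 38 > 31 → go right; 38 < 78 → go left; 38 > 36 → go right; 38 < 68 → go left; 38 < 60 → go left; 38 < 59 → go left; 38 < 51 → go left; 38 < 39 → go left. Place as left child of 39.
Insert 57: 57 > 31 → go right; 57 < 78 → go left; 57 > 36 → go right; 57 < 68 → go left; 57 < 60 → go left; 57 < 59 → go left; 57 > 51 → go right; 57 < 58 → go left. Place as left child of 58.

Leaves: 26, 30, 38, 50, 57, 65, 77, 82, 87 — 9 in total.

9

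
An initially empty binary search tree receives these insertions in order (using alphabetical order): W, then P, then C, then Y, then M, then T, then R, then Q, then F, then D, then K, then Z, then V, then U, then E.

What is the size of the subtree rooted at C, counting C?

6

Insert W: tree is empty, so W becomes the root.
Insert P: P < W → go left. Place as left child of W.
Insert C: C < W → go left; C < P → go left. Place as left child of P.
Insert Y: Y > W → go right. Place as right child of W.
Insert M: M < W → go left; M < P → go left; M > C → go right. Place as right child of C.
Insert T: T < W → go left; T > P → go right. Place as right child of P.
Insert R: R < W → go left; R > P → go right; R < T → go left. Place as left child of T.
Insert Q: Q < W → go left; Q > P → go right; Q < T → go left; Q < R → go left. Place as left child of R.
Insert F: F < W → go left; F < P → go left; F > C → go right; F < M → go left. Place as left child of M.
Insert D: D < W → go left; D < P → go left; D > C → go right; D < M → go left; D < F → go left. Place as left child of F.
Insert K: K < W → go left; K < P → go left; K > C → go right; K < M → go left; K > F → go right. Place as right child of F.
Insert Z: Z > W → go right; Z > Y → go right. Place as right child of Y.
Insert V: V < W → go left; V > P → go right; V > T → go right. Place as right child of T.
Insert U: U < W → go left; U > P → go right; U > T → go right; U < V → go left. Place as left child of V.
Insert E: E < W → go left; E < P → go left; E > C → go right; E < M → go left; E < F → go left; E > D → go right. Place as right child of D.

Subtree rooted at C contains: C, M, F, D, E, K — 6 nodes.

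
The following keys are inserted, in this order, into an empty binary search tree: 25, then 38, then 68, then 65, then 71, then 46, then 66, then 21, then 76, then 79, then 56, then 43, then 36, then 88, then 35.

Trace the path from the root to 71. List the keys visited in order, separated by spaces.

25 38 68 71

Resulting structure (node: left, right):
  25: L=21, R=38
  38: L=36, R=68
  68: L=65, R=71
  65: L=46, R=66
  71: L=–, R=76
  46: L=43, R=56
  66: L=–, R=–
  21: L=–, R=–
  76: L=–, R=79
  79: L=–, R=88
  56: L=–, R=–
  43: L=–, R=–
  36: L=35, R=–
  88: L=–, R=–
  35: L=–, R=–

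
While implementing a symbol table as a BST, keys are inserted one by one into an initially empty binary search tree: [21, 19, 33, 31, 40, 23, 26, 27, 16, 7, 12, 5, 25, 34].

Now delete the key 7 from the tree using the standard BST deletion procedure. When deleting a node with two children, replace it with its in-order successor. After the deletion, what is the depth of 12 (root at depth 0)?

21: root
19: left child of 21 (depth 1)
33: right child of 21 (depth 1)
31: left child of 33 (depth 2)
40: right child of 33 (depth 2)
23: left child of 31 (depth 3)
26: right child of 23 (depth 4)
27: right child of 26 (depth 5)
16: left child of 19 (depth 2)
7: left child of 16 (depth 3)
12: right child of 7 (depth 4)
5: left child of 7 (depth 4)
25: left child of 26 (depth 5)
34: left child of 40 (depth 3)

Delete 7 (two children — replace with in-order successor).
After deletion, path to 12: 21 → 19 → 16 → 12.

3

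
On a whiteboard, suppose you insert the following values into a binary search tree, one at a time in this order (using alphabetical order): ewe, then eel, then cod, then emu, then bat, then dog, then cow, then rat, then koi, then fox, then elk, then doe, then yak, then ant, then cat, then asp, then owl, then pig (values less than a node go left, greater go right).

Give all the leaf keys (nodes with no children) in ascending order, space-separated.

asp cat doe elk fox pig yak

Insert ewe: tree is empty, so ewe becomes the root.
Insert eel: eel < ewe → go left. Place as left child of ewe.
Insert cod: cod < ewe → go left; cod < eel → go left. Place as left child of eel.
Insert emu: emu < ewe → go left; emu > eel → go right. Place as right child of eel.
Insert bat: bat < ewe → go left; bat < eel → go left; bat < cod → go left. Place as left child of cod.
Insert dog: dog < ewe → go left; dog < eel → go left; dog > cod → go right. Place as right child of cod.
Insert cow: cow < ewe → go left; cow < eel → go left; cow > cod → go right; cow < dog → go left. Place as left child of dog.
Insert rat: rat > ewe → go right. Place as right child of ewe.
Insert koi: koi > ewe → go right; koi < rat → go left. Place as left child of rat.
Insert fox: fox > ewe → go right; fox < rat → go left; fox < koi → go left. Place as left child of koi.
Insert elk: elk < ewe → go left; elk > eel → go right; elk < emu → go left. Place as left child of emu.
Insert doe: doe < ewe → go left; doe < eel → go left; doe > cod → go right; doe < dog → go left; doe > cow → go right. Place as right child of cow.
Insert yak: yak > ewe → go right; yak > rat → go right. Place as right child of rat.
Insert ant: ant < ewe → go left; ant < eel → go left; ant < cod → go left; ant < bat → go left. Place as left child of bat.
Insert cat: cat < ewe → go left; cat < eel → go left; cat < cod → go left; cat > bat → go right. Place as right child of bat.
Insert asp: asp < ewe → go left; asp < eel → go left; asp < cod → go left; asp < bat → go left; asp > ant → go right. Place as right child of ant.
Insert owl: owl > ewe → go right; owl < rat → go left; owl > koi → go right. Place as right child of koi.
Insert pig: pig > ewe → go right; pig < rat → go left; pig > koi → go right; pig > owl → go right. Place as right child of owl.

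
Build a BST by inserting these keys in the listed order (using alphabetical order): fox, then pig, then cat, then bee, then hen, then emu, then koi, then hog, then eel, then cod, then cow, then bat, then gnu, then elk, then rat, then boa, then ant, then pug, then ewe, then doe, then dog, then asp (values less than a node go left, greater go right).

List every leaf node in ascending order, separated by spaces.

Resulting structure (node: left, right):
  fox: L=cat, R=pig
  pig: L=hen, R=rat
  cat: L=bee, R=emu
  bee: L=bat, R=boa
  hen: L=gnu, R=koi
  emu: L=eel, R=ewe
  koi: L=hog, R=–
  hog: L=–, R=–
  eel: L=cod, R=elk
  cod: L=–, R=cow
  cow: L=–, R=doe
  bat: L=ant, R=–
  gnu: L=–, R=–
  elk: L=–, R=–
  rat: L=pug, R=–
  boa: L=–, R=–
  ant: L=–, R=asp
  pug: L=–, R=–
  ewe: L=–, R=–
  doe: L=–, R=dog
  dog: L=–, R=–
  asp: L=–, R=–

asp boa dog elk ewe gnu hog pug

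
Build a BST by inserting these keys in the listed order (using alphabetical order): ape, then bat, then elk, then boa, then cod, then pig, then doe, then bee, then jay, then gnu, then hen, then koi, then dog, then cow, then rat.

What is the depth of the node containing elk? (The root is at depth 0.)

ape: root
bat: right child of ape (depth 1)
elk: right child of bat (depth 2)
boa: left child of elk (depth 3)
cod: right child of boa (depth 4)
pig: right child of elk (depth 3)
doe: right child of cod (depth 5)
bee: left child of boa (depth 4)
jay: left child of pig (depth 4)
gnu: left child of jay (depth 5)
hen: right child of gnu (depth 6)
koi: right child of jay (depth 5)
dog: right child of doe (depth 6)
cow: left child of doe (depth 6)
rat: right child of pig (depth 4)

Path to elk: ape → bat → elk, which is 2 edges.

2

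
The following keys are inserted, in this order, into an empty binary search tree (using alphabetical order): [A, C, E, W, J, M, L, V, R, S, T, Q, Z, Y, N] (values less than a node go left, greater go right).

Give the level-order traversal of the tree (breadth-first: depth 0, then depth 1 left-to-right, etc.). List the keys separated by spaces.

A: root
C: right child of A (depth 1)
E: right child of C (depth 2)
W: right child of E (depth 3)
J: left child of W (depth 4)
M: right child of J (depth 5)
L: left child of M (depth 6)
V: right child of M (depth 6)
R: left child of V (depth 7)
S: right child of R (depth 8)
T: right child of S (depth 9)
Q: left child of R (depth 8)
Z: right child of W (depth 4)
Y: left child of Z (depth 5)
N: left child of Q (depth 9)

A C E W J Z M Y L V R Q S N T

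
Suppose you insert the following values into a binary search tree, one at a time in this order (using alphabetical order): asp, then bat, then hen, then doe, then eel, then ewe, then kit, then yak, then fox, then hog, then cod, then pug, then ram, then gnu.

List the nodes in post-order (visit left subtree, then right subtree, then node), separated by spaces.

Resulting structure (node: left, right):
  asp: L=–, R=bat
  bat: L=–, R=hen
  hen: L=doe, R=kit
  doe: L=cod, R=eel
  eel: L=–, R=ewe
  ewe: L=–, R=fox
  kit: L=hog, R=yak
  yak: L=pug, R=–
  fox: L=–, R=gnu
  hog: L=–, R=–
  cod: L=–, R=–
  pug: L=–, R=ram
  ram: L=–, R=–
  gnu: L=–, R=–

cod gnu fox ewe eel doe hog ram pug yak kit hen bat asp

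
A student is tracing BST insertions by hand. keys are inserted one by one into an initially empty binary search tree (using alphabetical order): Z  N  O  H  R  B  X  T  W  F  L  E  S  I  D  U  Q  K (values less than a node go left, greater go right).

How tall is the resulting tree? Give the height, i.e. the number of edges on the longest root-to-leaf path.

Resulting structure (node: left, right):
  Z: L=N, R=–
  N: L=H, R=O
  O: L=–, R=R
  H: L=B, R=L
  R: L=Q, R=X
  B: L=–, R=F
  X: L=T, R=–
  T: L=S, R=W
  W: L=U, R=–
  F: L=E, R=–
  L: L=I, R=–
  E: L=D, R=–
  S: L=–, R=–
  I: L=–, R=K
  D: L=–, R=–
  U: L=–, R=–
  Q: L=–, R=–
  K: L=–, R=–

The deepest node is U at depth 7.

7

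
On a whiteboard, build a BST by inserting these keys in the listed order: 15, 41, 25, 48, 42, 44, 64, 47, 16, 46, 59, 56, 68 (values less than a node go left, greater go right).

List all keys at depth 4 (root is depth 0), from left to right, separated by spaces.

Resulting structure (node: left, right):
  15: L=–, R=41
  41: L=25, R=48
  25: L=16, R=–
  48: L=42, R=64
  42: L=–, R=44
  44: L=–, R=47
  64: L=59, R=68
  47: L=46, R=–
  16: L=–, R=–
  46: L=–, R=–
  59: L=56, R=–
  56: L=–, R=–
  68: L=–, R=–

44 59 68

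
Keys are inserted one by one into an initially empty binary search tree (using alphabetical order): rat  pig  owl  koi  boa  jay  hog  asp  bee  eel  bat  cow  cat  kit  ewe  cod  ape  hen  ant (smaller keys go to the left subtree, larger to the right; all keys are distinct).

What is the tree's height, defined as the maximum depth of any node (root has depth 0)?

rat: root
pig: left child of rat (depth 1)
owl: left child of pig (depth 2)
koi: left child of owl (depth 3)
boa: left child of koi (depth 4)
jay: right child of boa (depth 5)
hog: left child of jay (depth 6)
asp: left child of boa (depth 5)
bee: right child of asp (depth 6)
eel: left child of hog (depth 7)
bat: left child of bee (depth 7)
cow: left child of eel (depth 8)
cat: left child of cow (depth 9)
kit: right child of jay (depth 6)
ewe: right child of eel (depth 8)
cod: right child of cat (depth 10)
ape: left child of asp (depth 6)
hen: right child of ewe (depth 9)
ant: left child of ape (depth 7)

The deepest node is cod at depth 10.

10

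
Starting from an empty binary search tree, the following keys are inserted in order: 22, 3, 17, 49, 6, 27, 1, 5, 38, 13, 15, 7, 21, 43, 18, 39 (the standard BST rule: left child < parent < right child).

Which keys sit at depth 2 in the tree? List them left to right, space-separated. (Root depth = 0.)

1 17 27

22: root
3: left child of 22 (depth 1)
17: right child of 3 (depth 2)
49: right child of 22 (depth 1)
6: left child of 17 (depth 3)
27: left child of 49 (depth 2)
1: left child of 3 (depth 2)
5: left child of 6 (depth 4)
38: right child of 27 (depth 3)
13: right child of 6 (depth 4)
15: right child of 13 (depth 5)
7: left child of 13 (depth 5)
21: right child of 17 (depth 3)
43: right child of 38 (depth 4)
18: left child of 21 (depth 4)
39: left child of 43 (depth 5)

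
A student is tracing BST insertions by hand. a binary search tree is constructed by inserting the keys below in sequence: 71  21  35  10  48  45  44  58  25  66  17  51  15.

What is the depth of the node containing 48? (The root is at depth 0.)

3

71: root
21: left child of 71 (depth 1)
35: right child of 21 (depth 2)
10: left child of 21 (depth 2)
48: right child of 35 (depth 3)
45: left child of 48 (depth 4)
44: left child of 45 (depth 5)
58: right child of 48 (depth 4)
25: left child of 35 (depth 3)
66: right child of 58 (depth 5)
17: right child of 10 (depth 3)
51: left child of 58 (depth 5)
15: left child of 17 (depth 4)

Path to 48: 71 → 21 → 35 → 48, which is 3 edges.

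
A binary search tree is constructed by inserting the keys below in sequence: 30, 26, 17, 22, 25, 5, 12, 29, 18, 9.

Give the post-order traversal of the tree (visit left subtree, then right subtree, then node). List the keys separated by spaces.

30: root
26: left child of 30 (depth 1)
17: left child of 26 (depth 2)
22: right child of 17 (depth 3)
25: right child of 22 (depth 4)
5: left child of 17 (depth 3)
12: right child of 5 (depth 4)
29: right child of 26 (depth 2)
18: left child of 22 (depth 4)
9: left child of 12 (depth 5)

9 12 5 18 25 22 17 29 26 30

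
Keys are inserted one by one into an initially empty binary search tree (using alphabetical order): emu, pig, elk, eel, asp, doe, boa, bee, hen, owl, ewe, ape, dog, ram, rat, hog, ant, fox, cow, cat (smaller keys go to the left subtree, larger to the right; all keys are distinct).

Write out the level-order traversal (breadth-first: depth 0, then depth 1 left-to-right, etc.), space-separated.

emu elk pig eel hen ram asp ewe owl rat ape doe fox hog ant boa dog bee cow cat

emu: root
pig: right child of emu (depth 1)
elk: left child of emu (depth 1)
eel: left child of elk (depth 2)
asp: left child of eel (depth 3)
doe: right child of asp (depth 4)
boa: left child of doe (depth 5)
bee: left child of boa (depth 6)
hen: left child of pig (depth 2)
owl: right child of hen (depth 3)
ewe: left child of hen (depth 3)
ape: left child of asp (depth 4)
dog: right child of doe (depth 5)
ram: right child of pig (depth 2)
rat: right child of ram (depth 3)
hog: left child of owl (depth 4)
ant: left child of ape (depth 5)
fox: right child of ewe (depth 4)
cow: right child of boa (depth 6)
cat: left child of cow (depth 7)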